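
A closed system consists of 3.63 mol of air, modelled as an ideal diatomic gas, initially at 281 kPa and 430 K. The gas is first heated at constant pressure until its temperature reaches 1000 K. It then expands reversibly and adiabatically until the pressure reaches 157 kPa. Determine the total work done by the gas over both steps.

28800 J

V₁ = nRT₁/P₁ = 3.63×8.314×430/281 = 46.2 L.
Step 1 — Isobaric: P stays 281 kPa; V/T = const ⇒ T₂ = 1000 K, V₂ = 107 L.
W = PΔV = 281×(107−46.2) kPa·L = 17200 J.
ΔU = nCvΔT = 3.63×20.8×(1000−430) = 43000 J.
Q = ΔU + W = nCpΔT = 60200 J.
State after step 1: P = 281 kPa, V = 107 L, T = 1000 K.
Step 2 — Adiabatic: T₂/T₁ = (P₂/P₁)^((γ−1)/γ) ⇒ T₂ = 1000×(0.559)^0.286 = 847 K; V₂ = 163 L.
ΔU = nCvΔT = 3.63×20.8×(847−1000) = -11600 J.
Q = 0 for an adiabatic process, so W = −ΔU = 11600 J.
Net over both steps: W = 28800 J, Q = 60200 J, ΔU = 31400 J.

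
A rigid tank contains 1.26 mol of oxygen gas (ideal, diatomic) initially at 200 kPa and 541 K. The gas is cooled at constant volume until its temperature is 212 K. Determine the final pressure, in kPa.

V₁ = nRT₁/P₁ = 1.26×8.314×541/200 = 28.3 L.
Isochoric: V stays 28.3 L; P/T = const ⇒ T₂ = 212 K, P₂ = 78.4 kPa.

78.4 kPa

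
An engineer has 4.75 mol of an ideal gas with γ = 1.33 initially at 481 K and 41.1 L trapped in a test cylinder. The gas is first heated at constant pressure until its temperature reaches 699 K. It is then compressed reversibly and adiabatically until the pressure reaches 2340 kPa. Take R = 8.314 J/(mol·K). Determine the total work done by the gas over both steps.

-32800 J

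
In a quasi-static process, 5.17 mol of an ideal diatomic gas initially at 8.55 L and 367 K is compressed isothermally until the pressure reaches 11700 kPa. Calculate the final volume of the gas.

1.35 L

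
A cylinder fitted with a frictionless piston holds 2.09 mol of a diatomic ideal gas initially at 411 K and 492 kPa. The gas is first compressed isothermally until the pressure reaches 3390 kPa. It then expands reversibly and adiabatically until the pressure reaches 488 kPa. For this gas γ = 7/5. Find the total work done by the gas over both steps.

V₁ = nRT₁/P₁ = 2.09×8.314×411/492 = 14.5 L.
Step 1 — Isothermal: T stays 411 K; PV = const ⇒ V₂ = 2.11 L, P₂ = 3390 kPa.
ΔU = 0 (ideal gas, T constant).
W = nRT ln(V₂/V₁) = 2.09×8.314×411×ln(0.145) = -13800 J.
Q = ΔU + W = -13800 J.
State after step 1: P = 3390 kPa, V = 2.11 L, T = 411 K.
Step 2 — Adiabatic: T₂/T₁ = (P₂/P₁)^((γ−1)/γ) ⇒ T₂ = 411×(0.144)^0.286 = 236 K; V₂ = 8.41 L.
ΔU = nCvΔT = 2.09×20.8×(236−411) = -7590 J.
Q = 0 for an adiabatic process, so W = −ΔU = 7590 J.
Net over both steps: W = -6190 J, Q = -13800 J, ΔU = -7590 J.

-6190 J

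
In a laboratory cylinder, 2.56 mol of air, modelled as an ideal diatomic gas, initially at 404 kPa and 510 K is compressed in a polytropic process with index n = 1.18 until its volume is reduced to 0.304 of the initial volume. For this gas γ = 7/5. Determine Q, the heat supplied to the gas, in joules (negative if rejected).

-7930 J

V₁ = nRT₁/P₁ = 2.56×8.314×510/404 = 26.9 L.
Polytropic n=1.18: T₂ = T₁(V₁/V₂)^(n−1) = 510×(3.29)^0.18 = 632 K; P₂ = P₁(V₁/V₂)^n = 1650 kPa.
W = (P₁V₁−P₂V₂)/(n−1) = (404×26.9−1650×8.17)/0.18 = -14400 J.
ΔU = nCvΔT = 2.56×20.8×(632−510) = 6490 J.
Q = ΔU + W = -7930 J.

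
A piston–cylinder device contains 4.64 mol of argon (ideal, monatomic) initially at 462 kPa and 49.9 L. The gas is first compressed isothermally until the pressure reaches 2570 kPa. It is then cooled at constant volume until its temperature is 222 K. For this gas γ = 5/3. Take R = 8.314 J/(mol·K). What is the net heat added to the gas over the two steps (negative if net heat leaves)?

T₁ = P₁V₁/(nR) = 462×49.9/(4.64×8.314) = 598 K.
Step 1 — Isothermal: T stays 598 K; PV = const ⇒ V₂ = 8.97 L, P₂ = 2570 kPa.
ΔU = 0 (ideal gas, T constant).
W = nRT ln(V₂/V₁) = 4.64×8.314×598×ln(0.180) = -39600 J.
Q = ΔU + W = -39600 J.
State after step 1: P = 2570 kPa, V = 8.97 L, T = 598 K.
Step 2 — Isochoric: V stays 8.97 L; P/T = const ⇒ T₂ = 222 K, P₂ = 955 kPa.
W = 0 (no volume change).
ΔU = nCvΔT = 4.64×12.5×(222−598) = -21700 J.
Q = ΔU = -21700 J.
Net over both steps: W = -39600 J, Q = -61300 J, ΔU = -21700 J.

-61300 J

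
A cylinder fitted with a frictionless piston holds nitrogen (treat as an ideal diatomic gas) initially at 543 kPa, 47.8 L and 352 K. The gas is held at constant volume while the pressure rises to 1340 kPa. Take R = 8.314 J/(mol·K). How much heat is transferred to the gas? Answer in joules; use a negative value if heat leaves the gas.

95200 J

n = P₁V₁/(RT₁) = 543×47.8/(8.314×352) = 8.87 mol.
Isochoric: V stays 47.8 L; P/T = const ⇒ T₂ = 869 K, P₂ = 1340 kPa.
W = 0 (no volume change).
ΔU = nCvΔT = 8.87×20.8×(869−352) = 95200 J.
Q = ΔU = 95200 J.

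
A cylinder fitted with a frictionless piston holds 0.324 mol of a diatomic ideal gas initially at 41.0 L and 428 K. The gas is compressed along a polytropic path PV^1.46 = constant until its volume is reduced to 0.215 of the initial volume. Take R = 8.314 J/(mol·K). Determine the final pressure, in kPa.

265 kPa

P₁ = nRT₁/V₁ = 0.324×8.314×428/41.0 = 28.1 kPa.
Polytropic n=1.46: T₂ = T₁(V₁/V₂)^(n−1) = 428×(4.65)^0.46 = 868 K; P₂ = P₁(V₁/V₂)^n = 265 kPa.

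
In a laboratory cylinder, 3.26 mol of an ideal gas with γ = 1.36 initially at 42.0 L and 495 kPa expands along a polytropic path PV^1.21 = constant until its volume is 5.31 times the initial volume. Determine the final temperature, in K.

540 K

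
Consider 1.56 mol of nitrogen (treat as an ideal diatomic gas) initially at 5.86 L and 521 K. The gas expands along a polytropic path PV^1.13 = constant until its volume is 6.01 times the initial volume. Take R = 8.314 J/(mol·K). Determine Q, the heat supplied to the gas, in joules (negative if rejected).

P₁ = nRT₁/V₁ = 1.56×8.314×521/5.86 = 1150 kPa.
Polytropic n=1.13: T₂ = T₁(V₁/V₂)^(n−1) = 521×(0.166)^0.13 = 413 K; P₂ = P₁(V₁/V₂)^n = 152 kPa.
W = (P₁V₁−P₂V₂)/(n−1) = (1150×5.86−152×35.2)/0.13 = 10800 J.
ΔU = nCvΔT = 1.56×20.8×(413−521) = -3510 J.
Q = ΔU + W = 7300 J.

7300 J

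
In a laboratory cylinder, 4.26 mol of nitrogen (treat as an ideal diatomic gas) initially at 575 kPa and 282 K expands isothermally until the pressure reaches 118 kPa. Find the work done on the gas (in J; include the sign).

V₁ = nRT₁/P₁ = 4.26×8.314×282/575 = 17.4 L.
Isothermal: T stays 282 K; PV = const ⇒ V₂ = 84.6 L, P₂ = 118 kPa.
W = nRT ln(V₂/V₁) = 4.26×8.314×282×ln(4.87) = 15800 J.
Work done on the gas = −W_by = -15800 J.

-15800 J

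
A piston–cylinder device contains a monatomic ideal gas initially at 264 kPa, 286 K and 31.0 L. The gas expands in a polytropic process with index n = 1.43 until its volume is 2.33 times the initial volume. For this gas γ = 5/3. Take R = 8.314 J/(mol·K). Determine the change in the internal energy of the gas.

-3740 J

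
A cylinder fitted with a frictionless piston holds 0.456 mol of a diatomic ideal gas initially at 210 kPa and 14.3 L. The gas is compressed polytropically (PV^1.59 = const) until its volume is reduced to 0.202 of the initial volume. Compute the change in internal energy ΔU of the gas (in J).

T₁ = P₁V₁/(nR) = 210×14.3/(0.456×8.314) = 792 K.
Polytropic n=1.59: T₂ = T₁(V₁/V₂)^(n−1) = 792×(4.95)^0.59 = 2040 K; P₂ = P₁(V₁/V₂)^n = 2670 kPa.
For an ideal gas ΔU = nCvΔT with Cv = (5/2)R = 20.8 J/(mol·K).
ΔU = 0.456×20.8×(2040−792) = 11800 J.

11800 J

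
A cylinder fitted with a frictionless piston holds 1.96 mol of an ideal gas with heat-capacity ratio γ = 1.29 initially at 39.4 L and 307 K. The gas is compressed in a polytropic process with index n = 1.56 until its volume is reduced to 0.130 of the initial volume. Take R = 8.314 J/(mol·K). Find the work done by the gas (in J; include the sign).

-19100 J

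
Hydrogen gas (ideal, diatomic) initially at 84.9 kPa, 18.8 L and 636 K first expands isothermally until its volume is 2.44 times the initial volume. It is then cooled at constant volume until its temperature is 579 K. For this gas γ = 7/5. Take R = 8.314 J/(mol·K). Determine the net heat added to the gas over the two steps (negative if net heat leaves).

1070 J

n = P₁V₁/(RT₁) = 84.9×18.8/(8.314×636) = 0.302 mol.
Step 1 — Isothermal: T stays 636 K; PV = const ⇒ V₂ = 45.9 L, P₂ = 34.8 kPa.
ΔU = 0 (ideal gas, T constant).
W = nRT ln(V₂/V₁) = 0.302×8.314×636×ln(2.44) = 1420 J.
Q = ΔU + W = 1420 J.
State after step 1: P = 34.8 kPa, V = 45.9 L, T = 636 K.
Step 2 — Isochoric: V stays 45.9 L; P/T = const ⇒ T₂ = 579 K, P₂ = 31.7 kPa.
W = 0 (no volume change).
ΔU = nCvΔT = 0.302×20.8×(579−636) = -358 J.
Q = ΔU = -358 J.
Net over both steps: W = 1420 J, Q = 1070 J, ΔU = -358 J.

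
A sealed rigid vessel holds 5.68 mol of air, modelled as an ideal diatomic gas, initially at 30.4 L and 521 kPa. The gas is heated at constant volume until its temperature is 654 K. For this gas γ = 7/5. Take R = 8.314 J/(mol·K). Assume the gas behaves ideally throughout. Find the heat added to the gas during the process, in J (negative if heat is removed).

T₁ = P₁V₁/(nR) = 521×30.4/(5.68×8.314) = 335 K.
Isochoric: V stays 30.4 L; P/T = const ⇒ T₂ = 654 K, P₂ = 1020 kPa.
W = 0 (no volume change).
ΔU = nCvΔT = 5.68×20.8×(654−335) = 37600 J.
Q = ΔU = 37600 J.

37600 J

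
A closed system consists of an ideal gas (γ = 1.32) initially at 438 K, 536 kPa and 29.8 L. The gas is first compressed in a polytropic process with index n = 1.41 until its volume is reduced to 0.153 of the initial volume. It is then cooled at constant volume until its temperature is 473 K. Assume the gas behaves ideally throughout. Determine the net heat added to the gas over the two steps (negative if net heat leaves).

-41200 J

n = P₁V₁/(RT₁) = 536×29.8/(8.314×438) = 4.39 mol.
Step 1 — Polytropic n=1.41: T₂ = T₁(V₁/V₂)^(n−1) = 438×(6.54)^0.41 = 946 K; P₂ = P₁(V₁/V₂)^n = 7560 kPa.
W = (P₁V₁−P₂V₂)/(n−1) = (536×29.8−7560×4.56)/0.41 = -45200 J.
ΔU = nCvΔT = 4.39×26.0×(946−438) = 57900 J.
Q = ΔU + W = 12700 J.
State after step 1: P = 7560 kPa, V = 4.56 L, T = 946 K.
Step 2 — Isochoric: V stays 4.56 L; P/T = const ⇒ T₂ = 473 K, P₂ = 3780 kPa.
W = 0 (no volume change).
ΔU = nCvΔT = 4.39×26.0×(473−946) = -53900 J.
Q = ΔU = -53900 J.
Net over both steps: W = -45200 J, Q = -41200 J, ΔU = 3990 J.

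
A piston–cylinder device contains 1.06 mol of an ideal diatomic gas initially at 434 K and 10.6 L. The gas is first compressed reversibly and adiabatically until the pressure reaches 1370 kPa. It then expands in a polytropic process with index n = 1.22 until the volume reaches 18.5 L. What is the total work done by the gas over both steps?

P₁ = nRT₁/V₁ = 1.06×8.314×434/10.6 = 361 kPa.
Step 1 — Adiabatic: T₂/T₁ = (P₂/P₁)^((γ−1)/γ) ⇒ T₂ = 434×(3.80)^0.286 = 635 K; V₂ = 4.09 L.
ΔU = nCvΔT = 1.06×20.8×(635−434) = 4440 J.
Q = 0 for an adiabatic process, so W = −ΔU = -4440 J.
State after step 1: P = 1370 kPa, V = 4.09 L, T = 635 K.
Step 2 — Polytropic n=1.22: T₂ = T₁(V₁/V₂)^(n−1) = 635×(0.221)^0.22 = 456 K; P₂ = P₁(V₁/V₂)^n = 217 kPa.
W = (P₁V₁−P₂V₂)/(n−1) = (1370×4.09−217×18.5)/0.22 = 7190 J.
ΔU = nCvΔT = 1.06×20.8×(456−635) = -3960 J.
Q = ΔU + W = 3240 J.
Net over both steps: W = 2760 J, Q = 3240 J, ΔU = 480 J.

2760 J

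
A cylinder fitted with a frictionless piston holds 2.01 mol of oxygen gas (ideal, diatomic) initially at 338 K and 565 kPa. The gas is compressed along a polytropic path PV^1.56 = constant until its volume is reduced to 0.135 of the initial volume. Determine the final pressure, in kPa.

V₁ = nRT₁/P₁ = 2.01×8.314×338/565 = 10.0 L.
Polytropic n=1.56: T₂ = T₁(V₁/V₂)^(n−1) = 338×(7.41)^0.56 = 1040 K; P₂ = P₁(V₁/V₂)^n = 12800 kPa.

12800 kPa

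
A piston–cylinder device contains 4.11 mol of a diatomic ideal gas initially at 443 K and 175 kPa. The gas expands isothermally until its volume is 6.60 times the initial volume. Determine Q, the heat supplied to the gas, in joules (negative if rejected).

V₁ = nRT₁/P₁ = 4.11×8.314×443/175 = 86.5 L.
Isothermal: T stays 443 K; PV = const ⇒ V₂ = 571 L, P₂ = 26.5 kPa.
ΔU = 0 (ideal gas, T constant).
W = nRT ln(V₂/V₁) = 4.11×8.314×443×ln(6.60) = 28600 J.
Q = ΔU + W = 28600 J.

28600 J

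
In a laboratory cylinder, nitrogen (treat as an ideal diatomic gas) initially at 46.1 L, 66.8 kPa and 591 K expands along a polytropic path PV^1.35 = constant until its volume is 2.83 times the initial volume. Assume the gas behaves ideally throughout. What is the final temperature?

411 K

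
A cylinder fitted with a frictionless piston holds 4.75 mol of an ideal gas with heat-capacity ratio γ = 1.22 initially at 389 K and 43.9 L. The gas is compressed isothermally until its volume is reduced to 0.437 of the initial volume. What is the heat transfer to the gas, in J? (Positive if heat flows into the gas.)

-12700 J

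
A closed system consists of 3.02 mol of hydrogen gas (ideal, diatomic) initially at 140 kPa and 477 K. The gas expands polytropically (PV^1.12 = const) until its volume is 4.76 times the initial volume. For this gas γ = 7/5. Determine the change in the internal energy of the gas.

-5110 J

V₁ = nRT₁/P₁ = 3.02×8.314×477/140 = 85.5 L.
Polytropic n=1.12: T₂ = T₁(V₁/V₂)^(n−1) = 477×(0.210)^0.12 = 396 K; P₂ = P₁(V₁/V₂)^n = 24.4 kPa.
For an ideal gas ΔU = nCvΔT with Cv = (5/2)R = 20.8 J/(mol·K).
ΔU = 3.02×20.8×(396−477) = -5110 J.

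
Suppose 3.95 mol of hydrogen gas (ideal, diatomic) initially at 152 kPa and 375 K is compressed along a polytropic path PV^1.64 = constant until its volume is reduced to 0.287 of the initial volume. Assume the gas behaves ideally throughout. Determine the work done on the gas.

V₁ = nRT₁/P₁ = 3.95×8.314×375/152 = 81.0 L.
Polytropic n=1.64: T₂ = T₁(V₁/V₂)^(n−1) = 375×(3.48)^0.64 = 834 K; P₂ = P₁(V₁/V₂)^n = 1180 kPa.
W = (P₁V₁−P₂V₂)/(n−1) = (152×81.0−1180×23.3)/0.64 = -23500 J.
Work done on the gas = −W_by = 23500 J.

23500 J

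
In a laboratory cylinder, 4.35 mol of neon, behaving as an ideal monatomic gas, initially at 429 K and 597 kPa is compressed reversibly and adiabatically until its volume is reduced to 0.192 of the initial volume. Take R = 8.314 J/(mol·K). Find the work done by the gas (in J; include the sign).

-46700 J

V₁ = nRT₁/P₁ = 4.35×8.314×429/597 = 26.0 L.
Adiabatic: TV^(γ−1) = const ⇒ T₂ = 429×(5.21)^0.667 = 1290 K; PV^γ = const ⇒ P₂ = 9340 kPa.
ΔU = nCvΔT = 4.35×12.5×(1290−429) = 46700 J.
Q = 0 for an adiabatic process, so W = −ΔU = -46700 J.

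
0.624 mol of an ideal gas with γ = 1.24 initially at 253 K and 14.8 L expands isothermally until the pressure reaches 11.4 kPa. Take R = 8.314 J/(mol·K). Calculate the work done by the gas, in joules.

2690 J

P₁ = nRT₁/V₁ = 0.624×8.314×253/14.8 = 88.7 kPa.
Isothermal: T stays 253 K; PV = const ⇒ V₂ = 115 L, P₂ = 11.4 kPa.
W = nRT ln(V₂/V₁) = 0.624×8.314×253×ln(7.78) = 2690 J.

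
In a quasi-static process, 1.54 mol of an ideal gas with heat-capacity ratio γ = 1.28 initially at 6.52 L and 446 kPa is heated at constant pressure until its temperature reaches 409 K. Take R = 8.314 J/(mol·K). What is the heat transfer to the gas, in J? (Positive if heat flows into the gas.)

T₁ = P₁V₁/(nR) = 446×6.52/(1.54×8.314) = 227 K.
Isobaric: P stays 446 kPa; V/T = const ⇒ T₂ = 409 K, V₂ = 11.7 L.
W = PΔV = 446×(11.7−6.52) kPa·L = 2330 J.
ΔU = nCvΔT = 1.54×29.7×(409−227) = 8320 J.
Q = ΔU + W = nCpΔT = 10600 J.

10600 J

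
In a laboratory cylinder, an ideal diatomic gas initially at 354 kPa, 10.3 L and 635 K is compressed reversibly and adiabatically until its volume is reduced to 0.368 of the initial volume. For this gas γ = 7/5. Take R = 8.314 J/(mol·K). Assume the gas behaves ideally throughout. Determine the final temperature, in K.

947 K

Adiabatic: TV^(γ−1) = const ⇒ T₂ = 635×(2.72)^0.400 = 947 K; PV^γ = const ⇒ P₂ = 1430 kPa.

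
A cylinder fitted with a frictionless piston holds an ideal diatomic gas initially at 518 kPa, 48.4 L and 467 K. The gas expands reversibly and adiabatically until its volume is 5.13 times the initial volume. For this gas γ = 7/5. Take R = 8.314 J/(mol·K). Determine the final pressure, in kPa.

Adiabatic: TV^(γ−1) = const ⇒ T₂ = 467×(0.195)^0.400 = 243 K; PV^γ = const ⇒ P₂ = 52.5 kPa.

52.5 kPa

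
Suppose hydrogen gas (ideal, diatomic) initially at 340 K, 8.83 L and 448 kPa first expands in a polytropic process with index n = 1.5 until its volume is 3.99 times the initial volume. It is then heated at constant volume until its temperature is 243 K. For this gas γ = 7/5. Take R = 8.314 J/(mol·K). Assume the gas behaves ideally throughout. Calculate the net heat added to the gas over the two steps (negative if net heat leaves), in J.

n = P₁V₁/(RT₁) = 448×8.83/(8.314×340) = 1.40 mol.
Step 1 — Polytropic n=1.5: T₂ = T₁(V₁/V₂)^(n−1) = 340×(0.251)^0.50 = 170 K; P₂ = P₁(V₁/V₂)^n = 56.2 kPa.
W = (P₁V₁−P₂V₂)/(n−1) = (448×8.83−56.2×35.2)/0.50 = 3950 J.
ΔU = nCvΔT = 1.40×20.8×(170−340) = -4940 J.
Q = ΔU + W = -988 J.
State after step 1: P = 56.2 kPa, V = 35.2 L, T = 170 K.
Step 2 — Isochoric: V stays 35.2 L; P/T = const ⇒ T₂ = 243 K, P₂ = 80.2 kPa.
W = 0 (no volume change).
ΔU = nCvΔT = 1.40×20.8×(243−170) = 2120 J.
Q = ΔU = 2120 J.
Net over both steps: W = 3950 J, Q = 1130 J, ΔU = -2820 J.

1130 J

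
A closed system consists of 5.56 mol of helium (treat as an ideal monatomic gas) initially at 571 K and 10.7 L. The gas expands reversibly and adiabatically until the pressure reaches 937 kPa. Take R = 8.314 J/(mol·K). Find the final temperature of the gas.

P₁ = nRT₁/V₁ = 5.56×8.314×571/10.7 = 2470 kPa.
Adiabatic: T₂/T₁ = (P₂/P₁)^((γ−1)/γ) ⇒ T₂ = 571×(0.380)^0.400 = 388 K; V₂ = 19.1 L.

388 K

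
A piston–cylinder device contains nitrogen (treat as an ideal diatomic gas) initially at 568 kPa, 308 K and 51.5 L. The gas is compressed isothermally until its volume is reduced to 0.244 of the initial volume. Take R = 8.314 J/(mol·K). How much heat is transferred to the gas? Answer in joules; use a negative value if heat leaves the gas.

-41300 J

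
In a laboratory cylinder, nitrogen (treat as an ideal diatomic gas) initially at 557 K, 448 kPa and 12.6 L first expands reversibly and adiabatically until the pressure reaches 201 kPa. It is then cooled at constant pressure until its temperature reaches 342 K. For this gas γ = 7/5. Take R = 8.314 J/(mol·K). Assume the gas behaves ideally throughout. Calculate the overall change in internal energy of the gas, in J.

n = P₁V₁/(RT₁) = 448×12.6/(8.314×557) = 1.22 mol.
Step 1 — Adiabatic: T₂/T₁ = (P₂/P₁)^((γ−1)/γ) ⇒ T₂ = 557×(0.449)^0.286 = 443 K; V₂ = 22.3 L.
ΔU = nCvΔT = 1.22×20.8×(443−557) = -2890 J.
Q = 0 for an adiabatic process, so W = −ΔU = 2890 J.
State after step 1: P = 201 kPa, V = 22.3 L, T = 443 K.
Step 2 — Isobaric: P stays 201 kPa; V/T = const ⇒ T₂ = 342 K, V₂ = 17.2 L.
W = PΔV = 201×(17.2−22.3) kPa·L = -1020 J.
ΔU = nCvΔT = 1.22×20.8×(342−443) = -2560 J.
Q = ΔU + W = nCpΔT = -3580 J.
Net over both steps: W = 1860 J, Q = -3580 J, ΔU = -5450 J.

-5450 J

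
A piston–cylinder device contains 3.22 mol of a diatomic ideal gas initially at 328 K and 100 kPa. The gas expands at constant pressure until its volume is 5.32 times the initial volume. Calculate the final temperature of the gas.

V₁ = nRT₁/P₁ = 3.22×8.314×328/100 = 87.8 L.
Isobaric: P stays 100 kPa; V/T = const ⇒ T₂ = 1740 K, V₂ = 467 L.

1740 K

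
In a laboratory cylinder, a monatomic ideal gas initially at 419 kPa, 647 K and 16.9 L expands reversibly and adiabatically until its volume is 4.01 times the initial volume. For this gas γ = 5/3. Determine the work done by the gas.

6410 J

n = P₁V₁/(RT₁) = 419×16.9/(8.314×647) = 1.32 mol.
Adiabatic: TV^(γ−1) = const ⇒ T₂ = 647×(0.249)^0.667 = 256 K; PV^γ = const ⇒ P₂ = 41.4 kPa.
ΔU = nCvΔT = 1.32×12.5×(256−647) = -6410 J.
Q = 0 for an adiabatic process, so W = −ΔU = 6410 J.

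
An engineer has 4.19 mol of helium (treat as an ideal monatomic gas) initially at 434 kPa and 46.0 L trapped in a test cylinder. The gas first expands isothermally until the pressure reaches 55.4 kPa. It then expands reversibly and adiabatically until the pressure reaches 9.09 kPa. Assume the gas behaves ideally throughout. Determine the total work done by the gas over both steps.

56500 J

T₁ = P₁V₁/(nR) = 434×46.0/(4.19×8.314) = 573 K.
Step 1 — Isothermal: T stays 573 K; PV = const ⇒ V₂ = 360 L, P₂ = 55.4 kPa.
ΔU = 0 (ideal gas, T constant).
W = nRT ln(V₂/V₁) = 4.19×8.314×573×ln(7.83) = 41100 J.
Q = ΔU + W = 41100 J.
State after step 1: P = 55.4 kPa, V = 360 L, T = 573 K.
Step 2 — Adiabatic: T₂/T₁ = (P₂/P₁)^((γ−1)/γ) ⇒ T₂ = 573×(0.164)^0.400 = 278 K; V₂ = 1070 L.
ΔU = nCvΔT = 4.19×12.5×(278−573) = -15400 J.
Q = 0 for an adiabatic process, so W = −ΔU = 15400 J.
Net over both steps: W = 56500 J, Q = 41100 J, ΔU = -15400 J.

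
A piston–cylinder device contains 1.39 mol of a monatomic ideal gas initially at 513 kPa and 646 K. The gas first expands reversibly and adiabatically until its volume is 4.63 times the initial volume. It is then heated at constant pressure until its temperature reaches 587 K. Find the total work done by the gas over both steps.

11300 J

V₁ = nRT₁/P₁ = 1.39×8.314×646/513 = 14.6 L.
Step 1 — Adiabatic: TV^(γ−1) = const ⇒ T₂ = 646×(0.216)^0.667 = 233 K; PV^γ = const ⇒ P₂ = 39.9 kPa.
ΔU = nCvΔT = 1.39×12.5×(233−646) = -7170 J.
Q = 0 for an adiabatic process, so W = −ΔU = 7170 J.
State after step 1: P = 39.9 kPa, V = 67.4 L, T = 233 K.
Step 2 — Isobaric: P stays 39.9 kPa; V/T = const ⇒ T₂ = 587 K, V₂ = 170 L.
W = PΔV = 39.9×(170−67.4) kPa·L = 4100 J.
ΔU = nCvΔT = 1.39×12.5×(587−233) = 6140 J.
Q = ΔU + W = nCpΔT = 10200 J.
Net over both steps: W = 11300 J, Q = 10200 J, ΔU = -1020 J.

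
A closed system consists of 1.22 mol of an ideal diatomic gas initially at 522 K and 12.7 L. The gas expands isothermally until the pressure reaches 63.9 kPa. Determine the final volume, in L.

82.9 L

P₁ = nRT₁/V₁ = 1.22×8.314×522/12.7 = 417 kPa.
Isothermal: T stays 522 K; PV = const ⇒ V₂ = 82.9 L, P₂ = 63.9 kPa.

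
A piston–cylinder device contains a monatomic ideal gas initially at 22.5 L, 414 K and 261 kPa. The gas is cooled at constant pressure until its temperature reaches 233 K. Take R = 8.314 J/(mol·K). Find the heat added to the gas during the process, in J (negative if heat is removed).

n = P₁V₁/(RT₁) = 261×22.5/(8.314×414) = 1.71 mol.
Isobaric: P stays 261 kPa; V/T = const ⇒ T₂ = 233 K, V₂ = 12.7 L.
W = PΔV = 261×(12.7−22.5) kPa·L = -2570 J.
ΔU = nCvΔT = 1.71×12.5×(233−414) = -3850 J.
Q = ΔU + W = nCpΔT = -6420 J.

-6420 J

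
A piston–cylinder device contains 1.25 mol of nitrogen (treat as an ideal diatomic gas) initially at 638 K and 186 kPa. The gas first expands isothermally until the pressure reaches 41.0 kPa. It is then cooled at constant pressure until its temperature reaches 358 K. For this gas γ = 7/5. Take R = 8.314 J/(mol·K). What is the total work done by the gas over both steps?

7120 J

V₁ = nRT₁/P₁ = 1.25×8.314×638/186 = 35.6 L.
Step 1 — Isothermal: T stays 638 K; PV = const ⇒ V₂ = 162 L, P₂ = 41.0 kPa.
ΔU = 0 (ideal gas, T constant).
W = nRT ln(V₂/V₁) = 1.25×8.314×638×ln(4.54) = 10000 J.
Q = ΔU + W = 10000 J.
State after step 1: P = 41.0 kPa, V = 162 L, T = 638 K.
Step 2 — Isobaric: P stays 41.0 kPa; V/T = const ⇒ T₂ = 358 K, V₂ = 90.7 L.
W = PΔV = 41.0×(90.7−162) kPa·L = -2910 J.
ΔU = nCvΔT = 1.25×20.8×(358−638) = -7270 J.
Q = ΔU + W = nCpΔT = -10200 J.
Net over both steps: W = 7120 J, Q = -158 J, ΔU = -7270 J.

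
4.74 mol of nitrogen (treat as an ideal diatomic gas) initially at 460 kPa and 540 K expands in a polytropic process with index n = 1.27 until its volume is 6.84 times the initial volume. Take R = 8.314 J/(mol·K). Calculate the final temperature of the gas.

321 K

V₁ = nRT₁/P₁ = 4.74×8.314×540/460 = 46.3 L.
Polytropic n=1.27: T₂ = T₁(V₁/V₂)^(n−1) = 540×(0.146)^0.27 = 321 K; P₂ = P₁(V₁/V₂)^n = 40.0 kPa.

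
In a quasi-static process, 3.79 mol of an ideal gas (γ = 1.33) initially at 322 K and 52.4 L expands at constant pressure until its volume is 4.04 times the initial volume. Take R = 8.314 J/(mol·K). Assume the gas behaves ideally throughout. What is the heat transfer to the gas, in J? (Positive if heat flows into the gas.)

P₁ = nRT₁/V₁ = 3.79×8.314×322/52.4 = 194 kPa.
Isobaric: P stays 194 kPa; V/T = const ⇒ T₂ = 1300 K, V₂ = 212 L.
W = PΔV = 194×(212−52.4) kPa·L = 30800 J.
ΔU = nCvΔT = 3.79×25.2×(1300−322) = 93500 J.
Q = ΔU + W = nCpΔT = 124000 J.

124000 J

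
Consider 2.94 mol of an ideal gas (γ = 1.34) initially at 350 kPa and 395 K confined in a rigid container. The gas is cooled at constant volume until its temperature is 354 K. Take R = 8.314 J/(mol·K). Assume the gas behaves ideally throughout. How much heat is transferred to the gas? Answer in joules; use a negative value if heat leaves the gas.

-2950 J

V₁ = nRT₁/P₁ = 2.94×8.314×395/350 = 27.6 L.
Isochoric: V stays 27.6 L; P/T = const ⇒ T₂ = 354 K, P₂ = 314 kPa.
W = 0 (no volume change).
ΔU = nCvΔT = 2.94×24.5×(354−395) = -2950 J.
Q = ΔU = -2950 J.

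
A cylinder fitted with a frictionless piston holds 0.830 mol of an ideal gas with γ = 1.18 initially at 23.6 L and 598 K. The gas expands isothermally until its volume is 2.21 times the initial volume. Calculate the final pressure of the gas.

P₁ = nRT₁/V₁ = 0.830×8.314×598/23.6 = 175 kPa.
Isothermal: T stays 598 K; PV = const ⇒ V₂ = 52.2 L, P₂ = 79.1 kPa.

79.1 kPa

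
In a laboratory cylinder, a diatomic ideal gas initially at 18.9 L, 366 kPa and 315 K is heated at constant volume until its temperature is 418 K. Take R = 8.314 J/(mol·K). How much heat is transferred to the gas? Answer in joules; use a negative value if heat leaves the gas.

5650 J

n = P₁V₁/(RT₁) = 366×18.9/(8.314×315) = 2.64 mol.
Isochoric: V stays 18.9 L; P/T = const ⇒ T₂ = 418 K, P₂ = 486 kPa.
W = 0 (no volume change).
ΔU = nCvΔT = 2.64×20.8×(418−315) = 5650 J.
Q = ΔU = 5650 J.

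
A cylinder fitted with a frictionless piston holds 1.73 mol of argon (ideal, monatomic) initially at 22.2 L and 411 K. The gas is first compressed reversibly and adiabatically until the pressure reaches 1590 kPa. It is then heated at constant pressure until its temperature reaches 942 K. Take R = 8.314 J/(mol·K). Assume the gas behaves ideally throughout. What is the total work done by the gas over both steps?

-7790 J

P₁ = nRT₁/V₁ = 1.73×8.314×411/22.2 = 266 kPa.
Step 1 — Adiabatic: T₂/T₁ = (P₂/P₁)^((γ−1)/γ) ⇒ T₂ = 411×(5.97)^0.400 = 840 K; V₂ = 7.60 L.
ΔU = nCvΔT = 1.73×12.5×(840−411) = 9250 J.
Q = 0 for an adiabatic process, so W = −ΔU = -9250 J.
State after step 1: P = 1590 kPa, V = 7.60 L, T = 840 K.
Step 2 — Isobaric: P stays 1590 kPa; V/T = const ⇒ T₂ = 942 K, V₂ = 8.52 L.
W = PΔV = 1590×(8.52−7.60) kPa·L = 1470 J.
ΔU = nCvΔT = 1.73×12.5×(942−840) = 2200 J.
Q = ΔU + W = nCpΔT = 3670 J.
Net over both steps: W = -7790 J, Q = 3670 J, ΔU = 11500 J.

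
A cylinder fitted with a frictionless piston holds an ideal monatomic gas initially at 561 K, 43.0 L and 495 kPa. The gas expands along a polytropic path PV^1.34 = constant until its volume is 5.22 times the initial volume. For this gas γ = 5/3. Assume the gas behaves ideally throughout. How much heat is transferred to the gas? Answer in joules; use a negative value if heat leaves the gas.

n = P₁V₁/(RT₁) = 495×43.0/(8.314×561) = 4.56 mol.
Polytropic n=1.34: T₂ = T₁(V₁/V₂)^(n−1) = 561×(0.192)^0.34 = 320 K; P₂ = P₁(V₁/V₂)^n = 54.1 kPa.
W = (P₁V₁−P₂V₂)/(n−1) = (495×43.0−54.1×224)/0.34 = 26900 J.
ΔU = nCvΔT = 4.56×12.5×(320−561) = -13700 J.
Q = ΔU + W = 13200 J.

13200 J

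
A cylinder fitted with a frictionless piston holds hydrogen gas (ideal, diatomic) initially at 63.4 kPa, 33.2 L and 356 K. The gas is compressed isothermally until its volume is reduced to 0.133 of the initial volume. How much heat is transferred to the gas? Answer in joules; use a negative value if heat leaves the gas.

-4250 J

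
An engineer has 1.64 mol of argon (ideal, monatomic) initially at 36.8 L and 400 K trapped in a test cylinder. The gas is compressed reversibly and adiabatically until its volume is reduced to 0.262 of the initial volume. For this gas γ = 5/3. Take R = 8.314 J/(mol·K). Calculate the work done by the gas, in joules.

-11800 J

P₁ = nRT₁/V₁ = 1.64×8.314×400/36.8 = 148 kPa.
Adiabatic: TV^(γ−1) = const ⇒ T₂ = 400×(3.82)^0.667 = 977 K; PV^γ = const ⇒ P₂ = 1380 kPa.
ΔU = nCvΔT = 1.64×12.5×(977−400) = 11800 J.
Q = 0 for an adiabatic process, so W = −ΔU = -11800 J.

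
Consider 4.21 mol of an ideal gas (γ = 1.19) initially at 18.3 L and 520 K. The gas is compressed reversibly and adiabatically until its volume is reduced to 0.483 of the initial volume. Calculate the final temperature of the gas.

P₁ = nRT₁/V₁ = 4.21×8.314×520/18.3 = 995 kPa.
Adiabatic: TV^(γ−1) = const ⇒ T₂ = 520×(2.07)^0.190 = 597 K; PV^γ = const ⇒ P₂ = 2360 kPa.

597 K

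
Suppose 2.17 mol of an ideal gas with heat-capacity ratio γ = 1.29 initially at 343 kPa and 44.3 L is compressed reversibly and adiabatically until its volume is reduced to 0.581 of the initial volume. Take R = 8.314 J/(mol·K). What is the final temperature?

986 K

T₁ = P₁V₁/(nR) = 343×44.3/(2.17×8.314) = 842 K.
Adiabatic: TV^(γ−1) = const ⇒ T₂ = 842×(1.72)^0.290 = 986 K; PV^γ = const ⇒ P₂ = 691 kPa.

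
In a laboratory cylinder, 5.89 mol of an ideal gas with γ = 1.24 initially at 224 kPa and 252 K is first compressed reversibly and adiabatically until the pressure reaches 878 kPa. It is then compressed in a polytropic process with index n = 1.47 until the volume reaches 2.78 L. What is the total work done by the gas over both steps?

V₁ = nRT₁/P₁ = 5.89×8.314×252/224 = 55.1 L.
Step 1 — Adiabatic: T₂/T₁ = (P₂/P₁)^((γ−1)/γ) ⇒ T₂ = 252×(3.92)^0.194 = 328 K; V₂ = 18.3 L.
ΔU = nCvΔT = 5.89×34.6×(328−252) = 15600 J.
Q = 0 for an adiabatic process, so W = −ΔU = -15600 J.
State after step 1: P = 878 kPa, V = 18.3 L, T = 328 K.
Step 2 — Polytropic n=1.47: T₂ = T₁(V₁/V₂)^(n−1) = 328×(6.59)^0.47 = 796 K; P₂ = P₁(V₁/V₂)^n = 14000 kPa.
W = (P₁V₁−P₂V₂)/(n−1) = (878×18.3−14000×2.78)/0.47 = -48700 J.
ΔU = nCvΔT = 5.89×34.6×(796−328) = 95500 J.
Q = ΔU + W = 46700 J.
Net over both steps: W = -64300 J, Q = 46700 J, ΔU = 111000 J.

-64300 J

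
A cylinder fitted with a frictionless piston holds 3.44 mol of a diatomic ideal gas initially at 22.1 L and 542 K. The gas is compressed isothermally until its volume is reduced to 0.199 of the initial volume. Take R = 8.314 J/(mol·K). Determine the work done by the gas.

-25000 J

P₁ = nRT₁/V₁ = 3.44×8.314×542/22.1 = 701 kPa.
Isothermal: T stays 542 K; PV = const ⇒ V₂ = 4.40 L, P₂ = 3520 kPa.
W = nRT ln(V₂/V₁) = 3.44×8.314×542×ln(0.199) = -25000 J.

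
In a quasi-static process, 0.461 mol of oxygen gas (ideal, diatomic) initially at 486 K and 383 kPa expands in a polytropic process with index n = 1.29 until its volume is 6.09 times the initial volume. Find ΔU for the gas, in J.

-1900 J

V₁ = nRT₁/P₁ = 0.461×8.314×486/383 = 4.86 L.
Polytropic n=1.29: T₂ = T₁(V₁/V₂)^(n−1) = 486×(0.164)^0.29 = 288 K; P₂ = P₁(V₁/V₂)^n = 37.2 kPa.
For an ideal gas ΔU = nCvΔT with Cv = (5/2)R = 20.8 J/(mol·K).
ΔU = 0.461×20.8×(288−486) = -1900 J.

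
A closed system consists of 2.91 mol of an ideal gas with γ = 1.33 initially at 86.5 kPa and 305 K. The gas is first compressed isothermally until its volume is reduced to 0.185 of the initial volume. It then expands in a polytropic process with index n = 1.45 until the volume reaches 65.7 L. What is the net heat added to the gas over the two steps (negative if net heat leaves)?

-15300 J

V₁ = nRT₁/P₁ = 2.91×8.314×305/86.5 = 85.3 L.
Step 1 — Isothermal: T stays 305 K; PV = const ⇒ V₂ = 15.8 L, P₂ = 468 kPa.
ΔU = 0 (ideal gas, T constant).
W = nRT ln(V₂/V₁) = 2.91×8.314×305×ln(0.185) = -12500 J.
Q = ΔU + W = -12500 J.
State after step 1: P = 468 kPa, V = 15.8 L, T = 305 K.
Step 2 — Polytropic n=1.45: T₂ = T₁(V₁/V₂)^(n−1) = 305×(0.240)^0.45 = 161 K; P₂ = P₁(V₁/V₂)^n = 59.1 kPa.
W = (P₁V₁−P₂V₂)/(n−1) = (468×15.8−59.1×65.7)/0.45 = 7770 J.
ΔU = nCvΔT = 2.91×25.2×(161−305) = -10600 J.
Q = ΔU + W = -2820 J.
Net over both steps: W = -4680 J, Q = -15300 J, ΔU = -10600 J.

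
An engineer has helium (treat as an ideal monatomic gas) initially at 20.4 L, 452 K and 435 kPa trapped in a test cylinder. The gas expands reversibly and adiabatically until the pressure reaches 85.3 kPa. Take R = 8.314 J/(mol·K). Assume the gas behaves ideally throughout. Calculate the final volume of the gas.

Adiabatic: T₂/T₁ = (P₂/P₁)^((γ−1)/γ) ⇒ T₂ = 452×(0.196)^0.400 = 236 K; V₂ = 54.2 L.

54.2 L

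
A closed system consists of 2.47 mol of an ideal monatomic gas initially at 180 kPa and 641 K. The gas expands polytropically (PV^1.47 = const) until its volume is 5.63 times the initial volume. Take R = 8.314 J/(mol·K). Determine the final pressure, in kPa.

14.2 kPa

V₁ = nRT₁/P₁ = 2.47×8.314×641/180 = 73.1 L.
Polytropic n=1.47: T₂ = T₁(V₁/V₂)^(n−1) = 641×(0.178)^0.47 = 285 K; P₂ = P₁(V₁/V₂)^n = 14.2 kPa.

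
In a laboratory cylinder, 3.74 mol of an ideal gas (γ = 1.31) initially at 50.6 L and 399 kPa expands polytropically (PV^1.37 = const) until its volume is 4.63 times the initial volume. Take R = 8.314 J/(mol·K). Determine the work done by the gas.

T₁ = P₁V₁/(nR) = 399×50.6/(3.74×8.314) = 649 K.
Polytropic n=1.37: T₂ = T₁(V₁/V₂)^(n−1) = 649×(0.216)^0.37 = 368 K; P₂ = P₁(V₁/V₂)^n = 48.9 kPa.
W = (P₁V₁−P₂V₂)/(n−1) = (399×50.6−48.9×234)/0.37 = 23600 J.

23600 J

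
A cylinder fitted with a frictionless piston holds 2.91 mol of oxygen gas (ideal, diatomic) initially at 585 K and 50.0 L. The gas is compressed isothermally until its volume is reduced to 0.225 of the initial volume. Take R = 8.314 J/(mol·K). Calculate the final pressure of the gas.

1260 kPa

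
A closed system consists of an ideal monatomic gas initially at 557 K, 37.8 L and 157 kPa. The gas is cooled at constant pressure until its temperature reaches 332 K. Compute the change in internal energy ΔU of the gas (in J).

-3600 J

n = P₁V₁/(RT₁) = 157×37.8/(8.314×557) = 1.28 mol.
Isobaric: P stays 157 kPa; V/T = const ⇒ T₂ = 332 K, V₂ = 22.5 L.
For an ideal gas ΔU = nCvΔT with Cv = (3/2)R = 12.5 J/(mol·K).
ΔU = 1.28×12.5×(332−557) = -3600 J.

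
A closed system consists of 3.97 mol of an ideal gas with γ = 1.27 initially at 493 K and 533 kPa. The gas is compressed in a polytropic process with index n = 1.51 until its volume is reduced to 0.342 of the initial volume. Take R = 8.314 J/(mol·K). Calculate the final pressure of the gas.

V₁ = nRT₁/P₁ = 3.97×8.314×493/533 = 30.5 L.
Polytropic n=1.51: T₂ = T₁(V₁/V₂)^(n−1) = 493×(2.92)^0.51 = 852 K; P₂ = P₁(V₁/V₂)^n = 2690 kPa.

2690 kPa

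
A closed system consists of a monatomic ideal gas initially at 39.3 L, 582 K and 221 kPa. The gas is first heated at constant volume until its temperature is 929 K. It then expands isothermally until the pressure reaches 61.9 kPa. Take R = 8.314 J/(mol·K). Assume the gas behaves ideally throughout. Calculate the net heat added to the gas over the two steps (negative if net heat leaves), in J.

31900 J

n = P₁V₁/(RT₁) = 221×39.3/(8.314×582) = 1.79 mol.
Step 1 — Isochoric: V stays 39.3 L; P/T = const ⇒ T₂ = 929 K, P₂ = 353 kPa.
W = 0 (no volume change).
ΔU = nCvΔT = 1.79×12.5×(929−582) = 7770 J.
Q = ΔU = 7770 J.
State after step 1: P = 353 kPa, V = 39.3 L, T = 929 K.
Step 2 — Isothermal: T stays 929 K; PV = const ⇒ V₂ = 224 L, P₂ = 61.9 kPa.
ΔU = 0 (ideal gas, T constant).
W = nRT ln(V₂/V₁) = 1.79×8.314×929×ln(5.70) = 24100 J.
Q = ΔU + W = 24100 J.
Net over both steps: W = 24100 J, Q = 31900 J, ΔU = 7770 J.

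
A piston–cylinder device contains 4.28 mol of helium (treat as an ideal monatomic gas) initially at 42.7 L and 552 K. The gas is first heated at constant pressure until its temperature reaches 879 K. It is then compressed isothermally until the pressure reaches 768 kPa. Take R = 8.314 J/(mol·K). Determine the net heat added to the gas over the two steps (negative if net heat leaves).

13100 J

P₁ = nRT₁/V₁ = 4.28×8.314×552/42.7 = 460 kPa.
Step 1 — Isobaric: P stays 460 kPa; V/T = const ⇒ T₂ = 879 K, V₂ = 68.0 L.
W = PΔV = 460×(68.0−42.7) kPa·L = 11600 J.
ΔU = nCvΔT = 4.28×12.5×(879−552) = 17500 J.
Q = ΔU + W = nCpΔT = 29100 J.
State after step 1: P = 460 kPa, V = 68.0 L, T = 879 K.
Step 2 — Isothermal: T stays 879 K; PV = const ⇒ V₂ = 40.7 L, P₂ = 768 kPa.
ΔU = 0 (ideal gas, T constant).
W = nRT ln(V₂/V₁) = 4.28×8.314×879×ln(0.599) = -16000 J.
Q = ΔU + W = -16000 J.
Net over both steps: W = -4400 J, Q = 13100 J, ΔU = 17500 J.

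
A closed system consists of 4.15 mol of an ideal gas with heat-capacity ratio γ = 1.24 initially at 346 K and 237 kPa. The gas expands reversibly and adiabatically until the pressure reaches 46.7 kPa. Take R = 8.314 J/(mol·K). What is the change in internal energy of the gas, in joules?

-13400 J

V₁ = nRT₁/P₁ = 4.15×8.314×346/237 = 50.4 L.
Adiabatic: T₂/T₁ = (P₂/P₁)^((γ−1)/γ) ⇒ T₂ = 346×(0.197)^0.194 = 253 K; V₂ = 187 L.
For an ideal gas ΔU = nCvΔT with Cv = R/(γ−1) = 34.6 J/(mol·K).
ΔU = 4.15×34.6×(253−346) = -13400 J.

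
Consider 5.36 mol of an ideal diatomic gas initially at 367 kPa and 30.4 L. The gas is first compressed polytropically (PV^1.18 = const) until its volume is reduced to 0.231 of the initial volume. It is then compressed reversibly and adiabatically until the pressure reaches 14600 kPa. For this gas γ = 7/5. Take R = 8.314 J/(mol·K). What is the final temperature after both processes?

T₁ = P₁V₁/(nR) = 367×30.4/(5.36×8.314) = 250 K.
Step 1 — Polytropic n=1.18: T₂ = T₁(V₁/V₂)^(n−1) = 250×(4.33)^0.18 = 326 K; P₂ = P₁(V₁/V₂)^n = 2070 kPa.
W = (P₁V₁−P₂V₂)/(n−1) = (367×30.4−2070×7.02)/0.18 = -18700 J.
ΔU = nCvΔT = 5.36×20.8×(326−250) = 8420 J.
Q = ΔU + W = -10300 J.
State after step 1: P = 2070 kPa, V = 7.02 L, T = 326 K.
Step 2 — Adiabatic: T₂/T₁ = (P₂/P₁)^((γ−1)/γ) ⇒ T₂ = 326×(7.06)^0.286 = 570 K; V₂ = 1.74 L.
ΔU = nCvΔT = 5.36×20.8×(570−326) = 27200 J.
Q = 0 for an adiabatic process, so W = −ΔU = -27200 J.
Net over both steps: W = -45900 J, Q = -10300 J, ΔU = 35600 J.

570 K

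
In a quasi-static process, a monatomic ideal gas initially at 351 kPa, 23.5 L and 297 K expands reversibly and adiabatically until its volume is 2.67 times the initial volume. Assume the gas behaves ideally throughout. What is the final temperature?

Adiabatic: TV^(γ−1) = const ⇒ T₂ = 297×(0.375)^0.667 = 154 K; PV^γ = const ⇒ P₂ = 68.3 kPa.

154 K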